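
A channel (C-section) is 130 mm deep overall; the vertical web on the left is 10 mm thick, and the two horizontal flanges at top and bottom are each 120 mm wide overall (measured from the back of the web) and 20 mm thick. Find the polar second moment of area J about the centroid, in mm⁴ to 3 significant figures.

Decompose the section into non-overlapping parts with the origin at the bottom-left of its bounding rectangle.
Web: 10 × 130, A = 1 300 mm², y = 65 mm, Ī = 1 830 833 mm⁴.
Top flange (beyond web): 110 × 20, A = 2 200 mm², y = 120 mm, Ī = 73 333 mm⁴.
Bottom flange (beyond web): 110 × 20, A = 2 200 mm², y = 10 mm, Ī = 73 333 mm⁴.
By symmetry the centroid is at mid-height, ȳ = 65 mm.
Transfer each piece to the centroidal x-axis using Ī + A·d² with d = y − 65:
  web: d = 0 mm → contributes +1 830 833 mm⁴
  top flange (beyond web): d = 55 mm → contributes +6 728 333 mm⁴
  bottom flange (beyond web): d = -55 mm → contributes +6 728 333 mm⁴
Total I = 15 287 500 mm⁴.
For the y-axis: x̄ = 51.316 mm.
Repeating about the centroidal y-axis gives I_y = 8 060 132 mm⁴.
Polar second moment: J = I_x + I_y = 23 347 632 mm⁴.

J ≈ 2.33 × 10⁷ mm⁴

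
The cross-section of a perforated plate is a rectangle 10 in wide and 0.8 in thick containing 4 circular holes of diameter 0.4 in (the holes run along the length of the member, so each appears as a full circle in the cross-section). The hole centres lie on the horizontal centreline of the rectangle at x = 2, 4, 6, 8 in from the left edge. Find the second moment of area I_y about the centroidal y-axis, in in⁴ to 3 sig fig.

I_y ≈ 64.1 in⁴

Decompose the section into non-overlapping parts with the origin at the bottom-left of its bounding rectangle.
Plate: 10 × 0.8, A = 8 in², x = 5 in, Ī = 66.667 in⁴.
Hole 1 (subtracted): ⌀0.4, A = 0.12566 in², x = 2 in, Ī = 0.0012566 in⁴.
Hole 2 (subtracted): ⌀0.4, A = 0.12566 in², x = 4 in, Ī = 0.0012566 in⁴.
Hole 3 (subtracted): ⌀0.4, A = 0.12566 in², x = 6 in, Ī = 0.0012566 in⁴.
Hole 4 (subtracted): ⌀0.4, A = 0.12566 in², x = 8 in, Ī = 0.0012566 in⁴.
By symmetry the centroid is at mid-width, x̄ = 5 in.
Transfer each piece to the centroidal y-axis using Ī + A·d² with d = x − 5:
  plate: d = 0 in → contributes +66.667 in⁴
  hole 1: d = -3 in → contributes −1.1322 in⁴
  hole 2: d = -1 in → contributes −0.12692 in⁴
  hole 3: d = 1 in → contributes −0.12692 in⁴
  hole 4: d = 3 in → contributes −1.1322 in⁴
Total I = 64.148 in⁴.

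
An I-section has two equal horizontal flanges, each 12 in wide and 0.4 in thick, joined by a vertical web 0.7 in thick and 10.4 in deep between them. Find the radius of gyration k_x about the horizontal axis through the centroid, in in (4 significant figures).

Treat the section as a set of non-overlapping primitives; coordinates are from the bounding-box lower-left.
Bottom flange: 12 × 0.4, A = 4.8 in², y = 0.2 in, Ī = 0.064 in⁴.
Web: 0.7 × 10.4, A = 7.28 in², y = 5.6 in, Ī = 65.6171 in⁴.
Top flange: 12 × 0.4, A = 4.8 in², y = 11 in, Ī = 0.064 in⁴.
By symmetry the centroid is at mid-height, ȳ = 5.6 in.
Transfer each piece to the horizontal axis through the centroid using Ī + A·d² with d = y − 5.6:
  bottom flange: d = -5.4 in → contributes +140.032 in⁴
  web: d = 0 in → contributes +65.6171 in⁴
  top flange: d = 5.4 in → contributes +140.032 in⁴
Total I = 345.681 in⁴.
Radius of gyration: k = √(I/A) = √(345.681 / 16.88) = 4.52534 in.

k_x ≈ 4.525 in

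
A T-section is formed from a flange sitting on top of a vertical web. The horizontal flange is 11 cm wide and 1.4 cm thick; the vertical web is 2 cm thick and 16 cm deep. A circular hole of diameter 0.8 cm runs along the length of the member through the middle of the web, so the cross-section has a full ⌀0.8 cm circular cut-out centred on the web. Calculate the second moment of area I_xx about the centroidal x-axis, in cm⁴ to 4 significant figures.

I_xx ≈ 1468 cm⁴

Break the section into simple shapes (no overlaps), measuring from the bottom-left corner of the bounding box.
Flange: 11 × 1.4, A = 15.4 cm², y = 16.7 cm, Ī = 2.51533 cm⁴.
Web: 2 × 16, A = 32 cm², y = 8 cm, Ī = 682.667 cm⁴.
Hole (subtracted): ⌀0.8, A = 0.502655 cm², y = 8 cm, Ī = 0.0201062 cm⁴.
Centroid: ȳ = ΣA·y / ΣA = 10.8569 cm.
Transfer each piece to the centroidal x-axis using Ī + A·d² with d = y − 10.8569:
  flange: d = 5.84312 cm → contributes +528.303 cm⁴
  web: d = -2.85688 cm → contributes +943.843 cm⁴
  hole: d = -2.85688 cm → contributes −4.12265 cm⁴
Total I = 1468.02 cm⁴.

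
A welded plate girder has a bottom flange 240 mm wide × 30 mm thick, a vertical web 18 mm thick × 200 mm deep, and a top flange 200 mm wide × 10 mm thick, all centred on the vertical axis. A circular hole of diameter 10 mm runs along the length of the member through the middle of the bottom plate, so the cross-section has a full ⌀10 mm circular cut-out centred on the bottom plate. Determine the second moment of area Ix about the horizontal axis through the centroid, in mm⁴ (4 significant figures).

Ix ≈ 9.964 × 10⁷ mm⁴

Split into non-overlapping primitives; take the origin at the lower-left of the bounding box.
Bottom plate: 240 × 30, A = 7 200 mm², y = 15 mm, Ī = 540 000 mm⁴.
Web plate: 18 × 200, A = 3 600 mm², y = 130 mm, Ī = 12 000 000 mm⁴.
Top plate: 200 × 10, A = 2 000 mm², y = 235 mm, Ī = 16666.7 mm⁴.
Hole (subtracted): ⌀10, A = 78.5398 mm², y = 15 mm, Ī = 490.874 mm⁴.
Centroid: ȳ = ΣA·y / ΣA = 82.1307 mm.
Transfer each piece to the horizontal axis through the centroid using Ī + A·d² with d = y − 82.1307:
  bottom plate: d = -67.1307 mm → contributes +32 986 982 mm⁴
  web plate: d = 47.8693 mm → contributes +20 249 306 mm⁴
  top plate: d = 152.869 mm → contributes +46 754 738 mm⁴
  hole: d = -67.1307 mm → contributes −354 433 mm⁴
Total I = 99 636 593 mm⁴.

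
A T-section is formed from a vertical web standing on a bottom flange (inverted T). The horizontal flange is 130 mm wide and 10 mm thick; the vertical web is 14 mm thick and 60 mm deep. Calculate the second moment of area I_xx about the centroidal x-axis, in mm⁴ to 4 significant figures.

Treat the section as a set of non-overlapping primitives; coordinates are from the bounding-box lower-left.
Flange: 130 × 10, A = 1 300 mm², y = 5 mm, Ī = 10833.3 mm⁴.
Web: 14 × 60, A = 840 mm², y = 40 mm, Ī = 252 000 mm⁴.
Centroid: ȳ = ΣA·y / ΣA = 18.7383 mm.
Transfer each piece to the centroidal x-axis using Ī + A·d² with d = y − 18.7383:
  flange: d = -13.7383 mm → contributes +256 197 mm⁴
  web: d = 21.2617 mm → contributes +631 730 mm⁴
Total I = 887 927 mm⁴.

I_xx ≈ 8.879 × 10⁵ mm⁴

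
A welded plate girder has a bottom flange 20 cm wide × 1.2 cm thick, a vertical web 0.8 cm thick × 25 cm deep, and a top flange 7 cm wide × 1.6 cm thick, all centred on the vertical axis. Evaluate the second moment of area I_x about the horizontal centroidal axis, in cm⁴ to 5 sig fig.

Split into non-overlapping primitives; take the origin at the lower-left of the bounding box.
Bottom plate: 20 × 1.2, A = 24 cm², y = 0.6 cm, Ī = 2.88 cm⁴.
Web plate: 0.8 × 25, A = 20 cm², y = 13.7 cm, Ī = 1041.667 cm⁴.
Top plate: 7 × 1.6, A = 11.2 cm², y = 27 cm, Ī = 2.389333 cm⁴.
Centroid: ȳ = ΣA·y / ΣA = 10.7029 cm.
Transfer each piece to the horizontal centroidal axis using Ī + A·d² with d = y − 10.7029:
  bottom plate: d = -10.1029 cm → contributes +2452.525 cm⁴
  web plate: d = 2.997101 cm → contributes +1221.319 cm⁴
  top plate: d = 16.2971 cm → contributes +2977.059 cm⁴
Total I = 6650.904 cm⁴.

I_x ≈ 6650.9 cm⁴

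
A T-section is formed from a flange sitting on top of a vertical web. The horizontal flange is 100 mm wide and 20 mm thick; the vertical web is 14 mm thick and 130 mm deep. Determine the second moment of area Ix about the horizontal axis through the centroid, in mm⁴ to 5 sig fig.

Ix ≈ 7.9898 × 10⁶ mm⁴

Split into non-overlapping primitives; take the origin at the lower-left of the bounding box.
Flange: 100 × 20, A = 2 000 mm², y = 140 mm, Ī = 66666.67 mm⁴.
Web: 14 × 130, A = 1 820 mm², y = 65 mm, Ī = 2 563 167 mm⁴.
Centroid: ȳ = ΣA·y / ΣA = 104.267 mm.
Transfer each piece to the horizontal axis through the centroid using Ī + A·d² with d = y − 104.267:
  flange: d = 35.73298 mm → contributes +2 620 359 mm⁴
  web: d = -39.26702 mm → contributes +5 369 422 mm⁴
Total I = 7 989 781 mm⁴.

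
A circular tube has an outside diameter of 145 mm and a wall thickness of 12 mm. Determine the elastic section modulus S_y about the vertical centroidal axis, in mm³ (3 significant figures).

Split into non-overlapping primitives; take the origin at the lower-left of the bounding box.
Outer circle: ⌀145, A = 16 513 mm², x = 72.5 mm, Ī = 21 699 109 mm⁴.
Bore (subtracted): ⌀121, A = 11 499 mm², x = 72.5 mm, Ī = 10 522 317 mm⁴.
By symmetry the centroid is at mid-width, x̄ = 72.5 mm.
All pieces are centred on the vertical centroidal axis, so I = ΣĪ (holes subtracted) = 11 176 792 mm⁴.
Extreme fibre distance c = 72.5 mm; S = I/c = 154 163 mm³.

S_y ≈ 1.54 × 10⁵ mm³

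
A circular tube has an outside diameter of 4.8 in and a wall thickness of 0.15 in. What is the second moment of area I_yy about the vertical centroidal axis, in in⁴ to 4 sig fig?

I_yy ≈ 5.929 in⁴

Split into non-overlapping primitives; take the origin at the lower-left of the bounding box.
Outer circle: ⌀4.8, A = 18.0956 in², x = 2.4 in, Ī = 26.0576 in⁴.
Bore (subtracted): ⌀4.5, A = 15.9043 in², x = 2.4 in, Ī = 20.1289 in⁴.
By symmetry the centroid is at mid-width, x̄ = 2.4 in.
All pieces are centred on the vertical centroidal axis, so I = ΣĪ (holes subtracted) = 5.92873 in⁴.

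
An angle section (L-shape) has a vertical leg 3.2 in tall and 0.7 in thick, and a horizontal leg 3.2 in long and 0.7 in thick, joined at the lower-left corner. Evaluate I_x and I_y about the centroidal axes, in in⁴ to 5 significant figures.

I_x ≈ 3.5180 in⁴, I_y ≈ 3.5180 in⁴

Break the section into simple shapes (no overlaps), measuring from the bottom-left corner of the bounding box.
Vertical leg: 0.7 × 3.2, A = 2.24 in², y = 1.6 in, Ī = 1.911467 in⁴.
Horizontal leg (remainder): 2.5 × 0.7, A = 1.75 in², y = 0.35 in, Ī = 0.07145833 in⁴.
Centroid: ȳ = ΣA·y / ΣA = 1.051754 in.
Transfer each piece to the centroidal x-axis using Ī + A·d² with d = y − 1.051754:
  vertical leg: d = 0.5482456 in → contributes +2.584751 in⁴
  horizontal leg (remainder): d = -0.7017544 in → contributes +0.933262 in⁴
Total I = 3.518013 in⁴.
For the y-axis: x̄ = 1.051754 in.
Repeating about the centroidal y-axis gives I_y = 3.518013 in⁴.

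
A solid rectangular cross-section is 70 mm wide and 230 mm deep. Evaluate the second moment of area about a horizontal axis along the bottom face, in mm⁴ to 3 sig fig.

I_base ≈ 2.84 × 10⁸ mm⁴

The section: 70 × 230, A = 16 100 mm², y = 115 mm, Ī = 70 974 167 mm⁴.
Transfer it to a horizontal axis along the bottom face using Ī + A·d² with d = y − 0:
  the section: d = 115 mm → contributes +283 896 667 mm⁴
Total I = 283 896 667 mm⁴.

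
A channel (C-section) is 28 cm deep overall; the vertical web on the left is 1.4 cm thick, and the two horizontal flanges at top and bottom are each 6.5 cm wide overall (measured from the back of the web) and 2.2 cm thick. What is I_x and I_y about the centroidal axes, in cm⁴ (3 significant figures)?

I_x ≈ 6300 cm⁴, I_y ≈ 206 cm⁴

Split into non-overlapping primitives; take the origin at the lower-left of the bounding box.
Web: 1.4 × 28, A = 39.2 cm², y = 14 cm, Ī = 2561.1 cm⁴.
Top flange (beyond web): 5.1 × 2.2, A = 11.22 cm², y = 26.9 cm, Ī = 4.5254 cm⁴.
Bottom flange (beyond web): 5.1 × 2.2, A = 11.22 cm², y = 1.1 cm, Ī = 4.5254 cm⁴.
By symmetry the centroid is at mid-height, ȳ = 14 cm.
Transfer each piece to the centroidal x-axis using Ī + A·d² with d = y − 14:
  web: d = 0 cm → contributes +2561.1 cm⁴
  top flange (beyond web): d = 12.9 cm → contributes +1871.6 cm⁴
  bottom flange (beyond web): d = -12.9 cm → contributes +1871.6 cm⁴
Total I = 6304.4 cm⁴.
For the y-axis: x̄ = 1.8832 cm.
Repeating about the centroidal y-axis gives I_y = 205.78 cm⁴.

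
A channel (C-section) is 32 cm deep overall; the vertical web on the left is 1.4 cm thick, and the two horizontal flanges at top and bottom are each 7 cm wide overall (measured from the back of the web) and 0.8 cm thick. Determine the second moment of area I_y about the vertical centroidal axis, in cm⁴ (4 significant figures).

Break the section into simple shapes (no overlaps), measuring from the bottom-left corner of the bounding box.
Web: 1.4 × 32, A = 44.8 cm², x = 0.7 cm, Ī = 7.31733 cm⁴.
Top flange (beyond web): 5.6 × 0.8, A = 4.48 cm², x = 4.2 cm, Ī = 11.7077 cm⁴.
Bottom flange (beyond web): 5.6 × 0.8, A = 4.48 cm², x = 4.2 cm, Ī = 11.7077 cm⁴.
Centroid: x̄ = ΣA·x / ΣA = 1.28333 cm.
Transfer each piece to the vertical centroidal axis using Ī + A·d² with d = x − 1.28333:
  web: d = -0.583333 cm → contributes +22.5618 cm⁴
  top flange (beyond web): d = 2.91667 cm → contributes +49.8188 cm⁴
  bottom flange (beyond web): d = 2.91667 cm → contributes +49.8188 cm⁴
Total I = 122.199 cm⁴.

I_y ≈ 122.2 cm⁴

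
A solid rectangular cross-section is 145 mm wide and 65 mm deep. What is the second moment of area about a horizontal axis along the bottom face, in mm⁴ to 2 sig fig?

I_base ≈ 1.3 × 10⁷ mm⁴

The section: 145 × 65, A = 9 425 mm², y = 32.5 mm, Ī = 3 318 385 mm⁴.
Transfer it to a horizontal axis along the bottom face using Ī + A·d² with d = y − 0:
  the section: d = 32.5 mm → contributes +13 273 542 mm⁴
Total I = 13 273 542 mm⁴.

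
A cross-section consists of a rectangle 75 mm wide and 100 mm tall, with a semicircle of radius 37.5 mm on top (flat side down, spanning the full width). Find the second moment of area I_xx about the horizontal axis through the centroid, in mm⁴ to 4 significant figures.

I_xx ≈ 1.388 × 10⁷ mm⁴

Decompose the section into non-overlapping parts with the origin at the bottom-left of its bounding rectangle.
Rectangular body: 75 × 100, A = 7 500 mm², y = 50 mm, Ī = 6 250 000 mm⁴.
Semicircular cap: semicircle r = 37.5, A = 2208.93 mm², y = 115.915 mm, Ī = 217 049 mm⁴.
Centroid: ȳ = ΣA·y / ΣA = 64.9968 mm.
Transfer each piece to the horizontal axis through the centroid using Ī + A·d² with d = y − 64.9968:
  rectangular body: d = -14.9968 mm → contributes +7 936 779 mm⁴
  semicircular cap: d = 50.9187 mm → contributes +5 944 178 mm⁴
Total I = 13 880 957 mm⁴.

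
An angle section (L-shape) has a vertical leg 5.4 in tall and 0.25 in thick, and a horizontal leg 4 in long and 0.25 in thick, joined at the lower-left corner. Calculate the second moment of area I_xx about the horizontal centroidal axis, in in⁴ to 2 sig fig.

Split into non-overlapping primitives; take the origin at the lower-left of the bounding box.
Vertical leg: 0.25 × 5.4, A = 1.35 in², y = 2.7 in, Ī = 3.281 in⁴.
Horizontal leg (remainder): 3.75 × 0.25, A = 0.9375 in², y = 0.125 in, Ī = 0.004883 in⁴.
Centroid: ȳ = ΣA·y / ΣA = 1.645 in.
Transfer each piece to the horizontal centroidal axis using Ī + A·d² with d = y − 1.645:
  vertical leg: d = 1.055 in → contributes +4.784 in⁴
  horizontal leg (remainder): d = -1.52 in → contributes +2.17 in⁴
Total I = 6.954 in⁴.

I_xx ≈ 7.0 in⁴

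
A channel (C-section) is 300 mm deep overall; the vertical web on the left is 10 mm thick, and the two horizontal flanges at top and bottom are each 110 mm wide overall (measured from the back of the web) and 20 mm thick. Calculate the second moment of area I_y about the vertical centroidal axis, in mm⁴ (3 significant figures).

Decompose the section into non-overlapping parts with the origin at the bottom-left of its bounding rectangle.
Web: 10 × 300, A = 3 000 mm², x = 5 mm, Ī = 25 000 mm⁴.
Top flange (beyond web): 100 × 20, A = 2 000 mm², x = 60 mm, Ī = 1 666 667 mm⁴.
Bottom flange (beyond web): 100 × 20, A = 2 000 mm², x = 60 mm, Ī = 1 666 667 mm⁴.
Centroid: x̄ = ΣA·x / ΣA = 36.429 mm.
Transfer each piece to the vertical centroidal axis using Ī + A·d² with d = x − 36.429:
  web: d = -31.429 mm → contributes +2 988 265 mm⁴
  top flange (beyond web): d = 23.571 mm → contributes +2 777 891 mm⁴
  bottom flange (beyond web): d = 23.571 mm → contributes +2 777 891 mm⁴
Total I = 8 544 048 mm⁴.

I_y ≈ 8.54 × 10⁶ mm⁴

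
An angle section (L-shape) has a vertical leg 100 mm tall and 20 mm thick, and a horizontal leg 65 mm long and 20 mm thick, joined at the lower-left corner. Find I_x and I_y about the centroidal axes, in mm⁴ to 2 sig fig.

I_x ≈ 2.7 × 10⁶ mm⁴, I_y ≈ 8.7 × 10⁵ mm⁴

Decompose the section into non-overlapping parts with the origin at the bottom-left of its bounding rectangle.
Vertical leg: 20 × 100, A = 2 000 mm², y = 50 mm, Ī = 1 666 667 mm⁴.
Horizontal leg (remainder): 45 × 20, A = 900 mm², y = 10 mm, Ī = 30 000 mm⁴.
Centroid: ȳ = ΣA·y / ΣA = 37.59 mm.
Transfer each piece to the centroidal x-axis using Ī + A·d² with d = y − 37.59:
  vertical leg: d = 12.41 mm → contributes +1 974 871 mm⁴
  horizontal leg (remainder): d = -27.59 mm → contributes +714 899 mm⁴
Total I = 2 689 770 mm⁴.
For the y-axis: x̄ = 20.09 mm.
Repeating about the centroidal y-axis gives I_y = 874 145 mm⁴.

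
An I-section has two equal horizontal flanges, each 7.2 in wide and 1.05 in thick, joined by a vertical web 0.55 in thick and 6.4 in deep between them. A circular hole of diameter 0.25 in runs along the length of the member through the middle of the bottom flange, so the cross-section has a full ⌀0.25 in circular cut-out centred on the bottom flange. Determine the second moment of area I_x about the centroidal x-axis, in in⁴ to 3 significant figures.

Treat the section as a set of non-overlapping primitives; coordinates are from the bounding-box lower-left.
Bottom flange: 7.2 × 1.05, A = 7.56 in², y = 0.525 in, Ī = 0.69458 in⁴.
Web: 0.55 × 6.4, A = 3.52 in², y = 4.25 in, Ī = 12.015 in⁴.
Top flange: 7.2 × 1.05, A = 7.56 in², y = 7.975 in, Ī = 0.69458 in⁴.
Hole (subtracted): ⌀0.25, A = 0.049087 in², y = 0.525 in, Ī = 0.00019175 in⁴.
Centroid: ȳ = ΣA·y / ΣA = 4.2598 in.
Transfer each piece to the centroidal x-axis using Ī + A·d² with d = y − 4.2598:
  bottom flange: d = -3.7348 in → contributes +106.15 in⁴
  web: d = -0.0098355 in → contributes +12.015 in⁴
  top flange: d = 3.7152 in → contributes +105.04 in⁴
  hole: d = -3.7348 in → contributes −0.68491 in⁴
Total I = 222.52 in⁴.

I_x ≈ 223 in⁴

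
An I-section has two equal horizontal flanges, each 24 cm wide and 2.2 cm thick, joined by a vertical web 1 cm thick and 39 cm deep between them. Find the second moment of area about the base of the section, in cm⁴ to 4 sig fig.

Break the section into simple shapes (no overlaps), measuring from the bottom-left corner of the bounding box.
Bottom flange: 24 × 2.2, A = 52.8 cm², y = 1.1 cm, Ī = 21.296 cm⁴.
Web: 1 × 39, A = 39 cm², y = 21.7 cm, Ī = 4943.25 cm⁴.
Top flange: 24 × 2.2, A = 52.8 cm², y = 42.3 cm, Ī = 21.296 cm⁴.
Transfer each piece to a horizontal axis along the bottom face using Ī + A·d² with d = y − 0:
  bottom flange: d = 1.1 cm → contributes +85.184 cm⁴
  web: d = 21.7 cm → contributes +23 308 cm⁴
  top flange: d = 42.3 cm → contributes +94495.8 cm⁴
Total I = 117 889 cm⁴.

I_base ≈ 1.179 × 10⁵ cm⁴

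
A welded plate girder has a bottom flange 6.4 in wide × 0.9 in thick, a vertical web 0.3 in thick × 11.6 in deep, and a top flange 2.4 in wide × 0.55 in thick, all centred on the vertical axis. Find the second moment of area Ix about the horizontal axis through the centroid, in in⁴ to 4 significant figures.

Decompose the section into non-overlapping parts with the origin at the bottom-left of its bounding rectangle.
Bottom plate: 6.4 × 0.9, A = 5.76 in², y = 0.45 in, Ī = 0.3888 in⁴.
Web plate: 0.3 × 11.6, A = 3.48 in², y = 6.7 in, Ī = 39.0224 in⁴.
Top plate: 2.4 × 0.55, A = 1.32 in², y = 12.775 in, Ī = 0.033275 in⁴.
Centroid: ȳ = ΣA·y / ΣA = 4.05028 in.
Transfer each piece to the horizontal axis through the centroid using Ī + A·d² with d = y − 4.05028:
  bottom plate: d = -3.60028 in → contributes +75.0502 in⁴
  web plate: d = 2.64972 in → contributes +63.4555 in⁴
  top plate: d = 8.72472 in → contributes +100.513 in⁴
Total I = 239.018 in⁴.

Ix ≈ 239.0 in⁴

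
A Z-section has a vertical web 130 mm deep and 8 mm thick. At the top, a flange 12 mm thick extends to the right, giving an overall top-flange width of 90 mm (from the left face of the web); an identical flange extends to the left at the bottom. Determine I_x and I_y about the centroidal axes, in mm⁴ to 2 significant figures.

Break the section into simple shapes (no overlaps), measuring from the bottom-left corner of the bounding box.
Web: 8 × 130, A = 1 040 mm², y = 65 mm, Ī = 1 464 667 mm⁴.
Top flange (beyond web): 82 × 12, A = 984 mm², y = 124 mm, Ī = 11 808 mm⁴.
Bottom flange (beyond web): 82 × 12, A = 984 mm², y = 6 mm, Ī = 11 808 mm⁴.
Centroid: ȳ = ΣA·y / ΣA = 65 mm.
Transfer each piece to the centroidal x-axis using Ī + A·d² with d = y − 65:
  web: d = 0 mm → contributes +1 464 667 mm⁴
  top flange (beyond web): d = 59 mm → contributes +3 437 112 mm⁴
  bottom flange (beyond web): d = -59 mm → contributes +3 437 112 mm⁴
Total I = 8 338 891 mm⁴.
For the y-axis: x̄ = 86 mm.
Repeating about the centroidal y-axis gives I_y = 5 093 483 mm⁴.

I_x ≈ 8.3 × 10⁶ mm⁴, I_y ≈ 5.1 × 10⁶ mm⁴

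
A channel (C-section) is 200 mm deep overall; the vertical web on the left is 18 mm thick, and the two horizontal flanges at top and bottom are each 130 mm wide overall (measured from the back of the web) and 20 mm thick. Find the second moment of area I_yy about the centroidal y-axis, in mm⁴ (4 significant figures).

I_yy ≈ 1.321 × 10⁷ mm⁴

Break the section into simple shapes (no overlaps), measuring from the bottom-left corner of the bounding box.
Web: 18 × 200, A = 3 600 mm², x = 9 mm, Ī = 97 200 mm⁴.
Top flange (beyond web): 112 × 20, A = 2 240 mm², x = 74 mm, Ī = 2 341 547 mm⁴.
Bottom flange (beyond web): 112 × 20, A = 2 240 mm², x = 74 mm, Ī = 2 341 547 mm⁴.
Centroid: x̄ = ΣA·x / ΣA = 45.0396 mm.
Transfer each piece to the centroidal y-axis using Ī + A·d² with d = x − 45.0396:
  web: d = -36.0396 mm → contributes +4 773 071 mm⁴
  top flange (beyond web): d = 28.9604 mm → contributes +4 220 245 mm⁴
  bottom flange (beyond web): d = 28.9604 mm → contributes +4 220 245 mm⁴
Total I = 13 213 561 mm⁴.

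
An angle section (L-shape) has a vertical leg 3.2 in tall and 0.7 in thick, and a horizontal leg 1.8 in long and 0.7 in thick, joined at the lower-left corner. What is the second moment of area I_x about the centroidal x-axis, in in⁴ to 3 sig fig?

I_x ≈ 2.84 in⁴

Decompose the section into non-overlapping parts with the origin at the bottom-left of its bounding rectangle.
Vertical leg: 0.7 × 3.2, A = 2.24 in², y = 1.6 in, Ī = 1.9115 in⁴.
Horizontal leg (remainder): 1.1 × 0.7, A = 0.77 in², y = 0.35 in, Ī = 0.031442 in⁴.
Centroid: ȳ = ΣA·y / ΣA = 1.2802 in.
Transfer each piece to the centroidal x-axis using Ī + A·d² with d = y − 1.2802:
  vertical leg: d = 0.31977 in → contributes +2.1405 in⁴
  horizontal leg (remainder): d = -0.93023 in → contributes +0.69775 in⁴
Total I = 2.8383 in⁴.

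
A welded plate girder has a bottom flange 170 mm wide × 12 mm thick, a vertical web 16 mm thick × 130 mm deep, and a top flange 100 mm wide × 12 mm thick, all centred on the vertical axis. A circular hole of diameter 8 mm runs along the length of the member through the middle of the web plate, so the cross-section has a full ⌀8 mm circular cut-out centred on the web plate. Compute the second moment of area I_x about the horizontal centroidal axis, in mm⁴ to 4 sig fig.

I_x ≈ 1.863 × 10⁷ mm⁴

Split into non-overlapping primitives; take the origin at the lower-left of the bounding box.
Bottom plate: 170 × 12, A = 2 040 mm², y = 6 mm, Ī = 24 480 mm⁴.
Web plate: 16 × 130, A = 2 080 mm², y = 77 mm, Ī = 2 929 333 mm⁴.
Top plate: 100 × 12, A = 1 200 mm², y = 148 mm, Ī = 14 400 mm⁴.
Hole (subtracted): ⌀8, A = 50.2655 mm², y = 77 mm, Ī = 201.062 mm⁴.
Centroid: ȳ = ΣA·y / ΣA = 65.6825 mm.
Transfer each piece to the horizontal centroidal axis using Ī + A·d² with d = y − 65.6825:
  bottom plate: d = -59.6825 mm → contributes +7 290 972 mm⁴
  web plate: d = 11.3175 mm → contributes +3 195 750 mm⁴
  top plate: d = 82.3175 mm → contributes +8 145 797 mm⁴
  hole: d = 11.3175 mm → contributes −6639.31 mm⁴
Total I = 18 625 879 mm⁴.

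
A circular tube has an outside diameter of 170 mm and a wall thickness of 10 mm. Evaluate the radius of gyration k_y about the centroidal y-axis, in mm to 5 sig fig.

Treat the section as a set of non-overlapping primitives; coordinates are from the bounding-box lower-left.
Outer circle: ⌀170, A = 22698.01 mm², x = 85 mm, Ī = 40 998 275 mm⁴.
Bore (subtracted): ⌀150, A = 17671.46 mm², x = 85 mm, Ī = 24 850 489 mm⁴.
By symmetry the centroid is at mid-width, x̄ = 85 mm.
All pieces are centred on the centroidal y-axis, so I = ΣĪ (holes subtracted) = 16 147 786 mm⁴.
Radius of gyration: k = √(I/A) = √(16 147 786 / 5026.548) = 56.67892 mm.

k_y ≈ 56.679 mm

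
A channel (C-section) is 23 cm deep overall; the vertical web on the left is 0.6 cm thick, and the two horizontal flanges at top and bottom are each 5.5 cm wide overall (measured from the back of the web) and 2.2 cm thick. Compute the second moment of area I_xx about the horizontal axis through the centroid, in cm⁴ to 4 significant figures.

I_xx ≈ 2949 cm⁴

Break the section into simple shapes (no overlaps), measuring from the bottom-left corner of the bounding box.
Web: 0.6 × 23, A = 13.8 cm², y = 11.5 cm, Ī = 608.35 cm⁴.
Top flange (beyond web): 4.9 × 2.2, A = 10.78 cm², y = 21.9 cm, Ī = 4.34793 cm⁴.
Bottom flange (beyond web): 4.9 × 2.2, A = 10.78 cm², y = 1.1 cm, Ī = 4.34793 cm⁴.
By symmetry the centroid is at mid-height, ȳ = 11.5 cm.
Transfer each piece to the horizontal axis through the centroid using Ī + A·d² with d = y − 11.5:
  web: d = 0 cm → contributes +608.35 cm⁴
  top flange (beyond web): d = 10.4 cm → contributes +1170.31 cm⁴
  bottom flange (beyond web): d = -10.4 cm → contributes +1170.31 cm⁴
Total I = 2948.98 cm⁴.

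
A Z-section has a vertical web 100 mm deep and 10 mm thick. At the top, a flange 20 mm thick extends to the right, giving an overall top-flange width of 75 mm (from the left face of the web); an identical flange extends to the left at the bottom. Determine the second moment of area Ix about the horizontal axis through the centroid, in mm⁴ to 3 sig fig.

Ix ≈ 5.08 × 10⁶ mm⁴

Treat the section as a set of non-overlapping primitives; coordinates are from the bounding-box lower-left.
Web: 10 × 100, A = 1 000 mm², y = 50 mm, Ī = 833 333 mm⁴.
Top flange (beyond web): 65 × 20, A = 1 300 mm², y = 90 mm, Ī = 43 333 mm⁴.
Bottom flange (beyond web): 65 × 20, A = 1 300 mm², y = 10 mm, Ī = 43 333 mm⁴.
Centroid: ȳ = ΣA·y / ΣA = 50 mm.
Transfer each piece to the horizontal axis through the centroid using Ī + A·d² with d = y − 50:
  web: d = 0 mm → contributes +833 333 mm⁴
  top flange (beyond web): d = 40 mm → contributes +2 123 333 mm⁴
  bottom flange (beyond web): d = -40 mm → contributes +2 123 333 mm⁴
Total I = 5 080 000 mm⁴.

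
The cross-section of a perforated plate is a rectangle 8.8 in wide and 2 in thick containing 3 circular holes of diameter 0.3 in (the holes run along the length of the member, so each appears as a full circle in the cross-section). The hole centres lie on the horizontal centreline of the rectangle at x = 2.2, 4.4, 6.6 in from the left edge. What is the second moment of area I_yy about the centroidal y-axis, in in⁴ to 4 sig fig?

Treat the section as a set of non-overlapping primitives; coordinates are from the bounding-box lower-left.
Plate: 8.8 × 2, A = 17.6 in², x = 4.4 in, Ī = 113.579 in⁴.
Hole 1 (subtracted): ⌀0.3, A = 0.0706858 in², x = 2.2 in, Ī = 0.000397608 in⁴.
Hole 2 (subtracted): ⌀0.3, A = 0.0706858 in², x = 4.4 in, Ī = 0.000397608 in⁴.
Hole 3 (subtracted): ⌀0.3, A = 0.0706858 in², x = 6.6 in, Ī = 0.000397608 in⁴.
By symmetry the centroid is at mid-width, x̄ = 4.4 in.
Transfer each piece to the centroidal y-axis using Ī + A·d² with d = x − 4.4:
  plate: d = 0 in → contributes +113.579 in⁴
  hole 1: d = -2.2 in → contributes −0.342517 in⁴
  hole 2: d = 0 in → contributes −0.000397608 in⁴
  hole 3: d = 2.2 in → contributes −0.342517 in⁴
Total I = 112.893 in⁴.

I_yy ≈ 112.9 in⁴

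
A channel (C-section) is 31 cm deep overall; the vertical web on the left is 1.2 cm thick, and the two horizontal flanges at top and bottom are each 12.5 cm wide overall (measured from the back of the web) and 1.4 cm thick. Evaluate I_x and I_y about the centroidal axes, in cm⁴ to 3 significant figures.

I_x ≈ 9910 cm⁴, I_y ≈ 1010 cm⁴

Treat the section as a set of non-overlapping primitives; coordinates are from the bounding-box lower-left.
Web: 1.2 × 31, A = 37.2 cm², y = 15.5 cm, Ī = 2979.1 cm⁴.
Top flange (beyond web): 11.3 × 1.4, A = 15.82 cm², y = 30.3 cm, Ī = 2.5839 cm⁴.
Bottom flange (beyond web): 11.3 × 1.4, A = 15.82 cm², y = 0.7 cm, Ī = 2.5839 cm⁴.
By symmetry the centroid is at mid-height, ȳ = 15.5 cm.
Transfer each piece to the centroidal x-axis using Ī + A·d² with d = y − 15.5:
  web: d = 0 cm → contributes +2979.1 cm⁴
  top flange (beyond web): d = 14.8 cm → contributes +3467.8 cm⁴
  bottom flange (beyond web): d = -14.8 cm → contributes +3467.8 cm⁴
Total I = 9914.7 cm⁴.
For the y-axis: x̄ = 3.4726 cm.
Repeating about the centroidal y-axis gives I_y = 1 009 cm⁴.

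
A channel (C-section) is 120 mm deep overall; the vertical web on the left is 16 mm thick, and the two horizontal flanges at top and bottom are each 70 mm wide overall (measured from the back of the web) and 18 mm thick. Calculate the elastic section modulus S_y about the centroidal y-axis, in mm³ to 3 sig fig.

S_y ≈ 3.82 × 10⁴ mm³

Break the section into simple shapes (no overlaps), measuring from the bottom-left corner of the bounding box.
Web: 16 × 120, A = 1 920 mm², x = 8 mm, Ī = 40 960 mm⁴.
Top flange (beyond web): 54 × 18, A = 972 mm², x = 43 mm, Ī = 236 196 mm⁴.
Bottom flange (beyond web): 54 × 18, A = 972 mm², x = 43 mm, Ī = 236 196 mm⁴.
Centroid: x̄ = ΣA·x / ΣA = 25.609 mm.
Transfer each piece to the centroidal y-axis using Ī + A·d² with d = x − 25.609:
  web: d = -17.609 mm → contributes +636 287 mm⁴
  top flange (beyond web): d = 17.391 mm → contributes +530 185 mm⁴
  bottom flange (beyond web): d = 17.391 mm → contributes +530 185 mm⁴
Total I = 1 696 656 mm⁴.
Extreme fibre distance c = 44.391 mm; S = I/c = 38 220 mm³.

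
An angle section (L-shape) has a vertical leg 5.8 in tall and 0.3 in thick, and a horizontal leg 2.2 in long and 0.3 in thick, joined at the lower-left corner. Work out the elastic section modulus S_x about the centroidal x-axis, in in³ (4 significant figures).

Treat the section as a set of non-overlapping primitives; coordinates are from the bounding-box lower-left.
Vertical leg: 0.3 × 5.8, A = 1.74 in², y = 2.9 in, Ī = 4.8778 in⁴.
Horizontal leg (remainder): 1.9 × 0.3, A = 0.57 in², y = 0.15 in, Ī = 0.004275 in⁴.
Centroid: ȳ = ΣA·y / ΣA = 2.22143 in.
Transfer each piece to the centroidal x-axis using Ī + A·d² with d = y − 2.22143:
  vertical leg: d = 0.678571 in → contributes +5.679 in⁴
  horizontal leg (remainder): d = -2.07143 in → contributes +2.45004 in⁴
Total I = 8.12904 in⁴.
Extreme fibre distance c = 3.57857 in; S = I/c = 2.27159 in³.

S_x ≈ 2.272 in³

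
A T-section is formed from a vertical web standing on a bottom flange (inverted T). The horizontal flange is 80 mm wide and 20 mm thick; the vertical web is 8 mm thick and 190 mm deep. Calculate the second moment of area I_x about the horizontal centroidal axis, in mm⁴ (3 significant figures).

I_x ≈ 1.32 × 10⁷ mm⁴

Split into non-overlapping primitives; take the origin at the lower-left of the bounding box.
Flange: 80 × 20, A = 1 600 mm², y = 10 mm, Ī = 53 333 mm⁴.
Web: 8 × 190, A = 1 520 mm², y = 115 mm, Ī = 4 572 667 mm⁴.
Centroid: ȳ = ΣA·y / ΣA = 61.154 mm.
Transfer each piece to the horizontal centroidal axis using Ī + A·d² with d = y − 61.154:
  flange: d = -51.154 mm → contributes +4 240 079 mm⁴
  web: d = 53.846 mm → contributes +8 979 767 mm⁴
Total I = 13 219 846 mm⁴.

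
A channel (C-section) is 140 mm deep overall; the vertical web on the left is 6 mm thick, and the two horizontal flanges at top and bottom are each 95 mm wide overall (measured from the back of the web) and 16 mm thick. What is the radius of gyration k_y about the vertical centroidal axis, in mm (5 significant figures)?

k_y ≈ 30.121 mm

Split into non-overlapping primitives; take the origin at the lower-left of the bounding box.
Web: 6 × 140, A = 840 mm², x = 3 mm, Ī = 2 520 mm⁴.
Top flange (beyond web): 89 × 16, A = 1 424 mm², x = 50.5 mm, Ī = 939958.7 mm⁴.
Bottom flange (beyond web): 89 × 16, A = 1 424 mm², x = 50.5 mm, Ī = 939958.7 mm⁴.
Centroid: x̄ = ΣA·x / ΣA = 39.68113 mm.
Transfer each piece to the vertical centroidal axis using Ī + A·d² with d = x − 39.68113:
  web: d = -36.68113 mm → contributes +1 132 744 mm⁴
  top flange (beyond web): d = 10.81887 mm → contributes +1 106 635 mm⁴
  bottom flange (beyond web): d = 10.81887 mm → contributes +1 106 635 mm⁴
Total I = 3 346 014 mm⁴.
Radius of gyration: k = √(I/A) = √(3 346 014 / 3 688) = 30.12093 mm.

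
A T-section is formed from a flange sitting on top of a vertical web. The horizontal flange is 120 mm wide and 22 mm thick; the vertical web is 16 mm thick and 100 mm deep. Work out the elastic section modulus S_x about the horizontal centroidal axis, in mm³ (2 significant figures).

S_x ≈ 5.8 × 10⁴ mm³

Break the section into simple shapes (no overlaps), measuring from the bottom-left corner of the bounding box.
Flange: 120 × 22, A = 2 640 mm², y = 111 mm, Ī = 106 480 mm⁴.
Web: 16 × 100, A = 1 600 mm², y = 50 mm, Ī = 1 333 333 mm⁴.
Centroid: ȳ = ΣA·y / ΣA = 87.98 mm.
Transfer each piece to the horizontal centroidal axis using Ī + A·d² with d = y − 87.98:
  flange: d = 23.02 mm → contributes +1 505 332 mm⁴
  web: d = -37.98 mm → contributes +3 641 440 mm⁴
Total I = 5 146 772 mm⁴.
Extreme fibre distance c = 87.98 mm; S = I/c = 58 499 mm³.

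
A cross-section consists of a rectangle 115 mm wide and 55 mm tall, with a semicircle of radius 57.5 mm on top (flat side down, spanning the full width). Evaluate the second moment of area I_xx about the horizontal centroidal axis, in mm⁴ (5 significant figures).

Break the section into simple shapes (no overlaps), measuring from the bottom-left corner of the bounding box.
Rectangular body: 115 × 55, A = 6 325 mm², y = 27.5 mm, Ī = 1 594 427 mm⁴.
Semicircular cap: semicircle r = 57.5, A = 5193.445 mm², y = 79.40376 mm, Ī = 1 199 785 mm⁴.
Centroid: ȳ = ΣA·y / ΣA = 50.90241 mm.
Transfer each piece to the horizontal centroidal axis using Ī + A·d² with d = y − 50.90241:
  rectangular body: d = -23.40241 mm → contributes +5 058 456 mm⁴
  semicircular cap: d = 28.50135 mm → contributes +5 418 561 mm⁴
Total I = 10 477 018 mm⁴.

I_xx ≈ 1.0477 × 10⁷ mm⁴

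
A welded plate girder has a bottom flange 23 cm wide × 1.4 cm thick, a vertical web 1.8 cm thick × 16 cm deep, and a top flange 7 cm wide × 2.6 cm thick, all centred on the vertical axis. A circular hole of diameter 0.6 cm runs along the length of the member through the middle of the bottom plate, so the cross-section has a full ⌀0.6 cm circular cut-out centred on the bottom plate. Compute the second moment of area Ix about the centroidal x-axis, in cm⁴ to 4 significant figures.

Ix ≈ 4471 cm⁴

Split into non-overlapping primitives; take the origin at the lower-left of the bounding box.
Bottom plate: 23 × 1.4, A = 32.2 cm², y = 0.7 cm, Ī = 5.25933 cm⁴.
Web plate: 1.8 × 16, A = 28.8 cm², y = 9.4 cm, Ī = 614.4 cm⁴.
Top plate: 7 × 2.6, A = 18.2 cm², y = 18.7 cm, Ī = 10.2527 cm⁴.
Hole (subtracted): ⌀0.6, A = 0.282743 cm², y = 0.7 cm, Ī = 0.00636173 cm⁴.
Centroid: ȳ = ΣA·y / ΣA = 8.02615 cm.
Transfer each piece to the centroidal x-axis using Ī + A·d² with d = y − 8.02615:
  bottom plate: d = -7.32615 cm → contributes +1733.52 cm⁴
  web plate: d = 1.37385 cm → contributes +668.759 cm⁴
  top plate: d = 10.6738 cm → contributes +2083.8 cm⁴
  hole: d = -7.32615 cm → contributes −15.1819 cm⁴
Total I = 4470.89 cm⁴.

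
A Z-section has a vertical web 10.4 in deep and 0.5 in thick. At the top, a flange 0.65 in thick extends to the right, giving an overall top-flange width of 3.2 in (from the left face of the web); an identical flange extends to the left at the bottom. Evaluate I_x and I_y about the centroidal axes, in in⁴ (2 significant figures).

I_x ≈ 130 in⁴, I_y ≈ 11 in⁴

Break the section into simple shapes (no overlaps), measuring from the bottom-left corner of the bounding box.
Web: 0.5 × 10.4, A = 5.2 in², y = 5.2 in, Ī = 46.87 in⁴.
Top flange (beyond web): 2.7 × 0.65, A = 1.755 in², y = 10.08 in, Ī = 0.06179 in⁴.
Bottom flange (beyond web): 2.7 × 0.65, A = 1.755 in², y = 0.325 in, Ī = 0.06179 in⁴.
Centroid: ȳ = ΣA·y / ΣA = 5.2 in.
Transfer each piece to the centroidal x-axis using Ī + A·d² with d = y − 5.2:
  web: d = 0 in → contributes +46.87 in⁴
  top flange (beyond web): d = 4.875 in → contributes +41.77 in⁴
  bottom flange (beyond web): d = -4.875 in → contributes +41.77 in⁴
Total I = 130.4 in⁴.
For the y-axis: x̄ = 2.95 in.
Repeating about the centroidal y-axis gives I_y = 11.23 in⁴.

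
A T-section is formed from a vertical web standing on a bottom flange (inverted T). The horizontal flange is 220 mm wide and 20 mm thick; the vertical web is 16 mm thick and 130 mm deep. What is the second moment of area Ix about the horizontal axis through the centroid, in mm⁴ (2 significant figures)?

Break the section into simple shapes (no overlaps), measuring from the bottom-left corner of the bounding box.
Flange: 220 × 20, A = 4 400 mm², y = 10 mm, Ī = 146 667 mm⁴.
Web: 16 × 130, A = 2 080 mm², y = 85 mm, Ī = 2 929 333 mm⁴.
Centroid: ȳ = ΣA·y / ΣA = 34.07 mm.
Transfer each piece to the horizontal axis through the centroid using Ī + A·d² with d = y − 34.07:
  flange: d = -24.07 mm → contributes +2 696 735 mm⁴
  web: d = 50.93 mm → contributes +8 323 709 mm⁴
Total I = 11 020 444 mm⁴.

Ix ≈ 1.1 × 10⁷ mm⁴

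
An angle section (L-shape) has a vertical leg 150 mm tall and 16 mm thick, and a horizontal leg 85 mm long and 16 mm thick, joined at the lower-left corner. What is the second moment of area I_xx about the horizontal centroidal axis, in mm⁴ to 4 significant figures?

I_xx ≈ 7.918 × 10⁶ mm⁴

Split into non-overlapping primitives; take the origin at the lower-left of the bounding box.
Vertical leg: 16 × 150, A = 2 400 mm², y = 75 mm, Ī = 4 500 000 mm⁴.
Horizontal leg (remainder): 69 × 16, A = 1 104 mm², y = 8 mm, Ī = 23 552 mm⁴.
Centroid: ȳ = ΣA·y / ΣA = 53.8904 mm.
Transfer each piece to the horizontal centroidal axis using Ī + A·d² with d = y − 53.8904:
  vertical leg: d = 21.1096 mm → contributes +5 569 475 mm⁴
  horizontal leg (remainder): d = -45.8904 mm → contributes +2 348 499 mm⁴
Total I = 7 917 974 mm⁴.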